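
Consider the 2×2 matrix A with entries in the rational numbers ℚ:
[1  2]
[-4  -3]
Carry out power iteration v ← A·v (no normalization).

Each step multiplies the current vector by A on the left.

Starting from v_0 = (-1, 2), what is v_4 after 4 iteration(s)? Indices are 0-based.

v_0 = (-1, 2).
v_1 = A·v_0 = (3, -2).
v_2 = A·v_1 = (-1, -6).
v_3 = A·v_2 = (-13, 22).
v_4 = A·v_3 = (31, -14).

v_4 = (31, -14)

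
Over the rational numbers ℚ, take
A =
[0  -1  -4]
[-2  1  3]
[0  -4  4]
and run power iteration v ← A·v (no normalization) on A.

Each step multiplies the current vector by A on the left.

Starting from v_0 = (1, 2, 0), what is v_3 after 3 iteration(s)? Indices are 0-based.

v_0 = (1, 2, 0).
v_1 = A·v_0 = (-2, 0, -8).
v_2 = A·v_1 = (32, -20, -32).
v_3 = A·v_2 = (148, -180, -48).

v_3 = (148, -180, -48)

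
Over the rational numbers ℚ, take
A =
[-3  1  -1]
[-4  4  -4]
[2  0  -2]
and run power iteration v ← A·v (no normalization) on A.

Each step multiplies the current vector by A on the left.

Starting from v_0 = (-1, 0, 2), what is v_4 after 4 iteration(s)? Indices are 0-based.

v_0 = (-1, 0, 2).
v_1 = A·v_0 = (1, -4, -6).
v_2 = A·v_1 = (-1, 4, 14).
v_3 = A·v_2 = (-7, -36, -30).
v_4 = A·v_3 = (15, 4, 46).

v_4 = (15, 4, 46)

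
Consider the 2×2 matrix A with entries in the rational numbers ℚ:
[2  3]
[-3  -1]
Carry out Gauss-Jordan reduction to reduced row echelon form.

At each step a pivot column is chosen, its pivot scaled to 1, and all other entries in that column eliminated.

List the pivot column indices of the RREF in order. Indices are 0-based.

pivot columns: 0, 1

step 1: normalize row 0 (÷2) = (1, 3/2)
  row 1: subtract -3×row0 = (0, 7/2)
step 2: normalize row 1 (÷7/2) = (0, 1)
  row 0: subtract 3/2×row1 = (1, 0)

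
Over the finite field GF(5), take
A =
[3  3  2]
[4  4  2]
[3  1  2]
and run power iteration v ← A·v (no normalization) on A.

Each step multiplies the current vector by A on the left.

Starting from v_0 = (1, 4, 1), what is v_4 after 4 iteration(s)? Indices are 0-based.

v_4 = (3, 0, 2)

v_0 = (1, 4, 1).
v_1 = A·v_0 = (2, 2, 4).
v_2 = A·v_1 = (0, 4, 1).
v_3 = A·v_2 = (4, 3, 1).
v_4 = A·v_3 = (3, 0, 2).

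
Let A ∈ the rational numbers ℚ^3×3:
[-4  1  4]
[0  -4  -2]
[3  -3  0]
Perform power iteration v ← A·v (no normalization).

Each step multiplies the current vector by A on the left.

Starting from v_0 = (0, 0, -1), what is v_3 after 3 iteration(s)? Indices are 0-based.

v_3 = (-152, 68, 78)

v_0 = (0, 0, -1).
v_1 = A·v_0 = (-4, 2, 0).
v_2 = A·v_1 = (18, -8, -18).
v_3 = A·v_2 = (-152, 68, 78).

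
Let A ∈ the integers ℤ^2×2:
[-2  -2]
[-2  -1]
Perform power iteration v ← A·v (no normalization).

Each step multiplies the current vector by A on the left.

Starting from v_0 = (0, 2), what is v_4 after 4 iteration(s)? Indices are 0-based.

v_0 = (0, 2).
v_1 = A·v_0 = (-4, -2).
v_2 = A·v_1 = (12, 10).
v_3 = A·v_2 = (-44, -34).
v_4 = A·v_3 = (156, 122).

v_4 = (156, 122)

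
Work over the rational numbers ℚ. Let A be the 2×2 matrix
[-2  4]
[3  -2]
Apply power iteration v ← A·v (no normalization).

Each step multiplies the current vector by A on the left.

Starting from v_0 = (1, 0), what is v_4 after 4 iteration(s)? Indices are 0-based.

v_4 = (448, -384)

v_0 = (1, 0).
v_1 = A·v_0 = (-2, 3).
v_2 = A·v_1 = (16, -12).
v_3 = A·v_2 = (-80, 72).
v_4 = A·v_3 = (448, -384).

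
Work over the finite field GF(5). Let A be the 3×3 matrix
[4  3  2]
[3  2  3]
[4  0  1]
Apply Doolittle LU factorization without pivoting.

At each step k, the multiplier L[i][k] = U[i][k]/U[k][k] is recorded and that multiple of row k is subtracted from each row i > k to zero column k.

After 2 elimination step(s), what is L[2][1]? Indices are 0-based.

Step 1: pivot at (0,0) is 4.
  row1 ← row1 − (2)·row0  ⇒  L[1][0]=2, U row1=(0, 1, 4)
  row2 ← row2 − (1)·row0  ⇒  L[2][0]=1, U row2=(0, 2, 4)
Step 2: pivot at (1,1) is 1.
  row2 ← row2 − (2)·row1  ⇒  L[2][1]=2, U row2=(0, 0, 1)

L[2][1] = 2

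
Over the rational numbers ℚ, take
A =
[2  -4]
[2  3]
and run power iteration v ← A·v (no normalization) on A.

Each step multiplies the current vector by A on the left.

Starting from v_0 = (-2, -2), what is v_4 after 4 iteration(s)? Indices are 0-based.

v_4 = (248, 458)

v_0 = (-2, -2).
v_1 = A·v_0 = (4, -10).
v_2 = A·v_1 = (48, -22).
v_3 = A·v_2 = (184, 30).
v_4 = A·v_3 = (248, 458).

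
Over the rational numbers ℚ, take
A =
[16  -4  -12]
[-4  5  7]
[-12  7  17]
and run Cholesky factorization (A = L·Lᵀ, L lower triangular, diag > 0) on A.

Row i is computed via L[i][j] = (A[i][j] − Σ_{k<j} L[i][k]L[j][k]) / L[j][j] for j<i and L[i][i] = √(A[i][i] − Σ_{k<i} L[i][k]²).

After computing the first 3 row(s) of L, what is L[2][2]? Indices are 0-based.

Step 1: L[0][0] = √(16) = 4.
  L[1][0] = (-4) / L[0][0] = -1.
Step 2: L[1][1] = √(4) = 2.
  L[2][0] = (-12) / L[0][0] = -3.
  L[2][1] = (4) / L[1][1] = 2.
Step 3: L[2][2] = √(4) = 2.

L[2][2] = 2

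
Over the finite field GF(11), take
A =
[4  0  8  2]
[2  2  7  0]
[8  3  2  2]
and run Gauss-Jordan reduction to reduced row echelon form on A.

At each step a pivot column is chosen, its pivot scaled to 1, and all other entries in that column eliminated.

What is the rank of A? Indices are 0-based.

rank = 3

pivot(0,0)=4: scale R0 → (1, 0, 2, 6)
  clear (1,0): R1 −= (2)R0 → (0, 2, 3, 10)
  clear (2,0): R2 −= (8)R0 → (0, 3, 8, 9)
pivot(1,1)=2: scale R1 → (0, 1, 7, 5)
  clear (2,1): R2 −= (3)R1 → (0, 0, 9, 5)
pivot(2,2)=9: scale R2 → (0, 0, 1, 3)
  clear (0,2): R0 −= (2)R2 → (1, 0, 0, 0)
  clear (1,2): R1 −= (7)R2 → (0, 1, 0, 6)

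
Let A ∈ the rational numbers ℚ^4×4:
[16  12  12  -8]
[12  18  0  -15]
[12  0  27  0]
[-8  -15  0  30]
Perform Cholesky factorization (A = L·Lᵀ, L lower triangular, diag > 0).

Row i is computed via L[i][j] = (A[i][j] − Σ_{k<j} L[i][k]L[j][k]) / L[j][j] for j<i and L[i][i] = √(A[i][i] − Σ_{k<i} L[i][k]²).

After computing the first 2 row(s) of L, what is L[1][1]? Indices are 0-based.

Step 1: L[0][0] = √(16) = 4.
  L[1][0] = (12) / L[0][0] = 3.
Step 2: L[1][1] = √(9) = 3.

L[1][1] = 3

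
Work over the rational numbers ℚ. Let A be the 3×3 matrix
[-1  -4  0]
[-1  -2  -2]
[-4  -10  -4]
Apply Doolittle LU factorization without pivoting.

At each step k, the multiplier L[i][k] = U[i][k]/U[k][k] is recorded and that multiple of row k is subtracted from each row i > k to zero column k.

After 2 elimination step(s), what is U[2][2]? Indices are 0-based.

Step 1: pivot at (0,0) is -1.
  row1 ← row1 − (1)·row0  ⇒  L[1][0]=1, U row1=(0, 2, -2)
  row2 ← row2 − (4)·row0  ⇒  L[2][0]=4, U row2=(0, 6, -4)
Step 2: pivot at (1,1) is 2.
  row2 ← row2 − (3)·row1  ⇒  L[2][1]=3, U row2=(0, 0, 2)

U[2][2] = 2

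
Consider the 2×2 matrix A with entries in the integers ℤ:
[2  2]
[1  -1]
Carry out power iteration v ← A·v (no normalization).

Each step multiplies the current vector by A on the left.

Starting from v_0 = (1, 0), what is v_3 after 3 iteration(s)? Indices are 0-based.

v_3 = (14, 5)

v_0 = (1, 0).
v_1 = A·v_0 = (2, 1).
v_2 = A·v_1 = (6, 1).
v_3 = A·v_2 = (14, 5).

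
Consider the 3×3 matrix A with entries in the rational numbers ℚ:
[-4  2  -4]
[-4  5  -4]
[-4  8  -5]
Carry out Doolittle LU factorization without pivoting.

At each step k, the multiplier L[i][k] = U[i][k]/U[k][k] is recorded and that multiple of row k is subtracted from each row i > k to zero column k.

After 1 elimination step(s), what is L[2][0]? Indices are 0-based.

L[2][0] = 1

[col 0] pivot -4
  R1 -= 1*R0 → (0, 3, 0)  (L[1][0] := 1)
  R2 -= 1*R0 → (0, 6, -1)  (L[2][0] := 1)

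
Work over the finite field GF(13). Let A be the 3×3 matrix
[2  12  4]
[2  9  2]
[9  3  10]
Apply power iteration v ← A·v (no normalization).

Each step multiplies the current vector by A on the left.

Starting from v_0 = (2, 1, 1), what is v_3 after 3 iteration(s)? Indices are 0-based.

v_3 = (4, 4, 5)

v_0 = (2, 1, 1).
v_1 = A·v_0 = (7, 2, 5).
v_2 = A·v_1 = (6, 3, 2).
v_3 = A·v_2 = (4, 4, 5).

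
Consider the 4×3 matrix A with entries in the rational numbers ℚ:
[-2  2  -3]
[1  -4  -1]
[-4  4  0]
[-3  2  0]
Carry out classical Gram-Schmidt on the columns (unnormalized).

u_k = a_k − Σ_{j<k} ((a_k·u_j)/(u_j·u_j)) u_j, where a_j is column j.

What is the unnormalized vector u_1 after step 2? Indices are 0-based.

Step 1: u_0 = a_0 = (-2, 1, -4, -3).
Step 2: u_1 = a_1 − (-1)·u_0 = (0, -3, 0, -1).

u_1 = (0, -3, 0, -1)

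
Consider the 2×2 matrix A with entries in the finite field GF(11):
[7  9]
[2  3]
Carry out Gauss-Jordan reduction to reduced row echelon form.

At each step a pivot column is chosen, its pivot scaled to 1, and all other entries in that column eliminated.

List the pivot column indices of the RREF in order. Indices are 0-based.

step 1: normalize row 0 (÷7) = (1, 6)
  row 1: subtract 2×row0 = (0, 2)
step 2: normalize row 1 (÷2) = (0, 1)
  row 0: subtract 6×row1 = (1, 0)

pivot columns: 0, 1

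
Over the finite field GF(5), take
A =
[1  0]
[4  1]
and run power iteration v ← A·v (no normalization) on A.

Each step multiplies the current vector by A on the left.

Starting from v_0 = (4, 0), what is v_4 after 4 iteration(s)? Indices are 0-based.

v_4 = (4, 4)

v_0 = (4, 0).
v_1 = A·v_0 = (4, 1).
v_2 = A·v_1 = (4, 2).
v_3 = A·v_2 = (4, 3).
v_4 = A·v_3 = (4, 4).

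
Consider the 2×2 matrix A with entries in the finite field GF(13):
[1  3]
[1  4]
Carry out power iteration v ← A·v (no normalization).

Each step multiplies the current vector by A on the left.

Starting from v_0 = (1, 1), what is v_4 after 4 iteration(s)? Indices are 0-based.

v_0 = (1, 1).
v_1 = A·v_0 = (4, 5).
v_2 = A·v_1 = (6, 11).
v_3 = A·v_2 = (0, 11).
v_4 = A·v_3 = (7, 5).

v_4 = (7, 5)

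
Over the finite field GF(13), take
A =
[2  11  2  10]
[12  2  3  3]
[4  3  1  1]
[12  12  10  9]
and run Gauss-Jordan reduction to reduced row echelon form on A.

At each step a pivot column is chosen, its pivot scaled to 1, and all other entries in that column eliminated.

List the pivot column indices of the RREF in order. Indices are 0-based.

pivot columns: 0, 1, 2, 3

[1] R0 /= 2  ⇒  (1, 12, 1, 5)
     R1 -= 12·R0  ⇒  (0, 1, 4, 8)
     R2 -= 4·R0  ⇒  (0, 7, 10, 7)
     R3 -= 12·R0  ⇒  (0, 11, 11, 1)
[2] R1 /= 1  ⇒  (0, 1, 4, 8)
     R0 -= 12·R1  ⇒  (1, 0, 5, 0)
     R2 -= 7·R1  ⇒  (0, 0, 8, 3)
     R3 -= 11·R1  ⇒  (0, 0, 6, 4)
[3] R2 /= 8  ⇒  (0, 0, 1, 2)
     R0 -= 5·R2  ⇒  (1, 0, 0, 3)
     R1 -= 4·R2  ⇒  (0, 1, 0, 0)
     R3 -= 6·R2  ⇒  (0, 0, 0, 5)
[4] R3 /= 5  ⇒  (0, 0, 0, 1)
     R0 -= 3·R3  ⇒  (1, 0, 0, 0)
     R2 -= 2·R3  ⇒  (0, 0, 1, 0)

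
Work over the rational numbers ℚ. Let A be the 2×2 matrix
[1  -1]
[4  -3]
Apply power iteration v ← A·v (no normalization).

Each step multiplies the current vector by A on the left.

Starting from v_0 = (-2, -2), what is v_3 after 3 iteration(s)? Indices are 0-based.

v_0 = (-2, -2).
v_1 = A·v_0 = (0, -2).
v_2 = A·v_1 = (2, 6).
v_3 = A·v_2 = (-4, -10).

v_3 = (-4, -10)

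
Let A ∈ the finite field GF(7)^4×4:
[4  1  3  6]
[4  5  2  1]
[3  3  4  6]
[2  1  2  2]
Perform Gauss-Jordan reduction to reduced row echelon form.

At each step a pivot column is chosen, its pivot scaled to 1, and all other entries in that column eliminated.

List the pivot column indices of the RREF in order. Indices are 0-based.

step 1: normalize row 0 (÷4) = (1, 2, 6, 5)
  row 1: subtract 4×row0 = (0, 4, 6, 2)
  row 2: subtract 3×row0 = (0, 4, 0, 5)
  row 3: subtract 2×row0 = (0, 4, 4, 6)
step 2: normalize row 1 (÷4) = (0, 1, 5, 4)
  row 0: subtract 2×row1 = (1, 0, 3, 4)
  row 2: subtract 4×row1 = (0, 0, 1, 3)
  row 3: subtract 4×row1 = (0, 0, 5, 4)
step 3: normalize row 2 (÷1) = (0, 0, 1, 3)
  row 0: subtract 3×row2 = (1, 0, 0, 2)
  row 1: subtract 5×row2 = (0, 1, 0, 3)
  row 3: subtract 5×row2 = (0, 0, 0, 3)
step 4: normalize row 3 (÷3) = (0, 0, 0, 1)
  row 0: subtract 2×row3 = (1, 0, 0, 0)
  row 1: subtract 3×row3 = (0, 1, 0, 0)
  row 2: subtract 3×row3 = (0, 0, 1, 0)

pivot columns: 0, 1, 2, 3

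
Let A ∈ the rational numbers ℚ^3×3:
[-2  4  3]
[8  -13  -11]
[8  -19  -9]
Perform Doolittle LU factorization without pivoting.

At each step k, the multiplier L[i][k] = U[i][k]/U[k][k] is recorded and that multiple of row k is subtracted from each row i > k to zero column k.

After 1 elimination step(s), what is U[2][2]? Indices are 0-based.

U[2][2] = 3

k=0: U[0][0]=-2
  eliminate (1,0): mult=-4, new row 1: (0, 3, 1); set L[1][0]=-4
  eliminate (2,0): mult=-4, new row 2: (0, -3, 3); set L[2][0]=-4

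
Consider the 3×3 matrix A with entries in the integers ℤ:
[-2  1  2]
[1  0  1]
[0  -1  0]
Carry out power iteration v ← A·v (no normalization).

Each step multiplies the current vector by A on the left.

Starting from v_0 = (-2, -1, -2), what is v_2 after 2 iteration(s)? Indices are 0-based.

v_2 = (0, 0, 4)

v_0 = (-2, -1, -2).
v_1 = A·v_0 = (-1, -4, 1).
v_2 = A·v_1 = (0, 0, 4).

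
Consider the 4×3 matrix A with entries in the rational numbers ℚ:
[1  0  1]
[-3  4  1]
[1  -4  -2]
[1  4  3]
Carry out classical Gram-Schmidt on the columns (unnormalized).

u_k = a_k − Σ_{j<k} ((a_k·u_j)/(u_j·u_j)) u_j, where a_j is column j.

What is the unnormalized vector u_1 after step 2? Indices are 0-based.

Step 1: u_0 = a_0 = (1, -3, 1, 1).
Step 2: u_1 = a_1 − (-1)·u_0 = (1, 1, -3, 5).

u_1 = (1, 1, -3, 5)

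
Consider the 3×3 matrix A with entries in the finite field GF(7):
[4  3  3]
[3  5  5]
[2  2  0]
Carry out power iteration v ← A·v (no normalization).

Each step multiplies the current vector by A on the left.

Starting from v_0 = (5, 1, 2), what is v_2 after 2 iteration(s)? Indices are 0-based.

v_0 = (5, 1, 2).
v_1 = A·v_0 = (1, 2, 5).
v_2 = A·v_1 = (4, 3, 6).

v_2 = (4, 3, 6)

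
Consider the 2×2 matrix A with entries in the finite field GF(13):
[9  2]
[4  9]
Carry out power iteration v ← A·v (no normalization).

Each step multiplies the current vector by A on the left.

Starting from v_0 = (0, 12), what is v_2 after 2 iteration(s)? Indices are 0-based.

v_0 = (0, 12).
v_1 = A·v_0 = (11, 4).
v_2 = A·v_1 = (3, 2).

v_2 = (3, 2)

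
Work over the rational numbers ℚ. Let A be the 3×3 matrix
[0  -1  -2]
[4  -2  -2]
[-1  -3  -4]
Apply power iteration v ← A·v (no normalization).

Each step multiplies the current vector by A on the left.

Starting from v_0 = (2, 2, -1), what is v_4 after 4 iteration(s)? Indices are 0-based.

v_4 = (-56, -44, -140)

v_0 = (2, 2, -1).
v_1 = A·v_0 = (0, 6, -4).
v_2 = A·v_1 = (2, -4, -2).
v_3 = A·v_2 = (8, 20, 18).
v_4 = A·v_3 = (-56, -44, -140).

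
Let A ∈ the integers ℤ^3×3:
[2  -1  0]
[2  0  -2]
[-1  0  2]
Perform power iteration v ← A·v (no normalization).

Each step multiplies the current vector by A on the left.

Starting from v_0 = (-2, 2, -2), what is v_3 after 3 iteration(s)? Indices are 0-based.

v_3 = (-16, -28, 16)

v_0 = (-2, 2, -2).
v_1 = A·v_0 = (-6, 0, -2).
v_2 = A·v_1 = (-12, -8, 2).
v_3 = A·v_2 = (-16, -28, 16).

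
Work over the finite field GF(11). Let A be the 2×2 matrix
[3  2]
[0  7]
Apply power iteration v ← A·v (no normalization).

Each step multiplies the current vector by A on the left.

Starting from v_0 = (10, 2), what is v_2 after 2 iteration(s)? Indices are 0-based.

v_2 = (9, 10)

v_0 = (10, 2).
v_1 = A·v_0 = (1, 3).
v_2 = A·v_1 = (9, 10).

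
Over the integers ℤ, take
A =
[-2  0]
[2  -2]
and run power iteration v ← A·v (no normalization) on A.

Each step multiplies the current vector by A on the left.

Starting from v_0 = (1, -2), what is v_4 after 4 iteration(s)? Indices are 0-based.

v_0 = (1, -2).
v_1 = A·v_0 = (-2, 6).
v_2 = A·v_1 = (4, -16).
v_3 = A·v_2 = (-8, 40).
v_4 = A·v_3 = (16, -96).

v_4 = (16, -96)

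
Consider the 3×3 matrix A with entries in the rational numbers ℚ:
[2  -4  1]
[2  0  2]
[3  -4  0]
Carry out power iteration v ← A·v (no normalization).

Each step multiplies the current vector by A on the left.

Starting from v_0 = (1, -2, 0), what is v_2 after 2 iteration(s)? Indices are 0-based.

v_2 = (23, 42, 22)

v_0 = (1, -2, 0).
v_1 = A·v_0 = (10, 2, 11).
v_2 = A·v_1 = (23, 42, 22).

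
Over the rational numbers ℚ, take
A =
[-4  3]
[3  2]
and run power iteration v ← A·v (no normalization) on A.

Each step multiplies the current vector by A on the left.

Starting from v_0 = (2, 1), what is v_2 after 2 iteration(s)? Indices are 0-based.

v_2 = (44, 1)

v_0 = (2, 1).
v_1 = A·v_0 = (-5, 8).
v_2 = A·v_1 = (44, 1).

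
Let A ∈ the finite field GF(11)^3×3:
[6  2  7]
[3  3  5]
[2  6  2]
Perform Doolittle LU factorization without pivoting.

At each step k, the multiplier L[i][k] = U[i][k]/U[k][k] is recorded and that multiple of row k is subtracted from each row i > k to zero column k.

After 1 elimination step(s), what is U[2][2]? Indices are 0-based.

[col 0] pivot 6
  R1 -= 6*R0 → (0, 2, 7)  (L[1][0] := 6)
  R2 -= 4*R0 → (0, 9, 7)  (L[2][0] := 4)

U[2][2] = 7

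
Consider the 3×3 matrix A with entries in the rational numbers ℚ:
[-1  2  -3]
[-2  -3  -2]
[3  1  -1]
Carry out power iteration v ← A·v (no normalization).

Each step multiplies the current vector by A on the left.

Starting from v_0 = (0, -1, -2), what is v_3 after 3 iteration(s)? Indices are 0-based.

v_0 = (0, -1, -2).
v_1 = A·v_0 = (4, 7, 1).
v_2 = A·v_1 = (7, -31, 18).
v_3 = A·v_2 = (-123, 43, -28).

v_3 = (-123, 43, -28)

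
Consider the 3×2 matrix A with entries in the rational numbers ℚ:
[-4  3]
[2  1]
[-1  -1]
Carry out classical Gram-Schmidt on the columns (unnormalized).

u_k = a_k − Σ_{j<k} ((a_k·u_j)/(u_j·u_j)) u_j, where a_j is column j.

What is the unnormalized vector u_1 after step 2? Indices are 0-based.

Step 1: u_0 = a_0 = (-4, 2, -1).
Step 2: u_1 = a_1 − (-3/7)·u_0 = (9/7, 13/7, -10/7).

u_1 = (9/7, 13/7, -10/7)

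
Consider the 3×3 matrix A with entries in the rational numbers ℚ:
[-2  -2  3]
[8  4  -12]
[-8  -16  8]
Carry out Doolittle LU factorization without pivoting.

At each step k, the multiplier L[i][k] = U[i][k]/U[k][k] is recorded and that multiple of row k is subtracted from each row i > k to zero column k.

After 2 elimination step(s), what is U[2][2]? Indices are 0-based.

Step 1: pivot at (0,0) is -2.
  row1 ← row1 − (-4)·row0  ⇒  L[1][0]=-4, U row1=(0, -4, 0)
  row2 ← row2 − (4)·row0  ⇒  L[2][0]=4, U row2=(0, -8, -4)
Step 2: pivot at (1,1) is -4.
  row2 ← row2 − (2)·row1  ⇒  L[2][1]=2, U row2=(0, 0, -4)

U[2][2] = -4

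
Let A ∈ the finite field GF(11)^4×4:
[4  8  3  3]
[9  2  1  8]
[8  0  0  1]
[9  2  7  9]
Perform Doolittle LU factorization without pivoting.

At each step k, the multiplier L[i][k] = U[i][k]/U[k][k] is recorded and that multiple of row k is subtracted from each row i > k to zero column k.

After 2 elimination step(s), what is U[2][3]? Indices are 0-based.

U[2][3] = 2

[col 0] pivot 4
  R1 -= 5*R0 → (0, 6, 8, 4)  (L[1][0] := 5)
  R2 -= 2*R0 → (0, 6, 5, 6)  (L[2][0] := 2)
  R3 -= 5*R0 → (0, 6, 3, 5)  (L[3][0] := 5)
[col 1] pivot 6
  R2 -= 1*R1 → (0, 0, 8, 2)  (L[2][1] := 1)
  R3 -= 1*R1 → (0, 0, 6, 1)  (L[3][1] := 1)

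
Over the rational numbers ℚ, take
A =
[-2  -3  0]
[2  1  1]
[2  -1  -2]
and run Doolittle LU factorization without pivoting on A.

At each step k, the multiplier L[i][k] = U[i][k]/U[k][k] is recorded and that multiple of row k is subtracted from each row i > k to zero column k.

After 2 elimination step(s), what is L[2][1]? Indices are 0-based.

k=0: U[0][0]=-2
  eliminate (1,0): mult=-1, new row 1: (0, -2, 1); set L[1][0]=-1
  eliminate (2,0): mult=-1, new row 2: (0, -4, -2); set L[2][0]=-1
k=1: U[1][1]=-2
  eliminate (2,1): mult=2, new row 2: (0, 0, -4); set L[2][1]=2

L[2][1] = 2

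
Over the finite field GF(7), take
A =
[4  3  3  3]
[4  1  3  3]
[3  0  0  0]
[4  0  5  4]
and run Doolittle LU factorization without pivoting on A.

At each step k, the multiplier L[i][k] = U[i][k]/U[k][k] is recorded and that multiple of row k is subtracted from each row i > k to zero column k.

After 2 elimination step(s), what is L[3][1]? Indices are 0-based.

L[3][1] = 5

k=0: U[0][0]=4
  eliminate (1,0): mult=1, new row 1: (0, 5, 0, 0); set L[1][0]=1
  eliminate (2,0): mult=6, new row 2: (0, 3, 3, 3); set L[2][0]=6
  eliminate (3,0): mult=1, new row 3: (0, 4, 2, 1); set L[3][0]=1
k=1: U[1][1]=5
  eliminate (2,1): mult=2, new row 2: (0, 0, 3, 3); set L[2][1]=2
  eliminate (3,1): mult=5, new row 3: (0, 0, 2, 1); set L[3][1]=5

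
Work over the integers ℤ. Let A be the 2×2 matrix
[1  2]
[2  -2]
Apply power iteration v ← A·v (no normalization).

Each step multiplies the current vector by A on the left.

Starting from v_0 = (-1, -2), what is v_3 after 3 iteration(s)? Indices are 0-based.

v_0 = (-1, -2).
v_1 = A·v_0 = (-5, 2).
v_2 = A·v_1 = (-1, -14).
v_3 = A·v_2 = (-29, 26).

v_3 = (-29, 26)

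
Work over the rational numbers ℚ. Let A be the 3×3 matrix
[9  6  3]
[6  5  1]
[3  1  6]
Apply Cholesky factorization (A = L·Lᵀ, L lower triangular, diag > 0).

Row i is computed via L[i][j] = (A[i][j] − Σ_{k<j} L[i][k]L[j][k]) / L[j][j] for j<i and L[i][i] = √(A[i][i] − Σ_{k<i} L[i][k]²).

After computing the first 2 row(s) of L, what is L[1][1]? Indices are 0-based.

L[1][1] = 1

Step 1: L[0][0] = √(9) = 3.
  L[1][0] = (6) / L[0][0] = 2.
Step 2: L[1][1] = √(1) = 1.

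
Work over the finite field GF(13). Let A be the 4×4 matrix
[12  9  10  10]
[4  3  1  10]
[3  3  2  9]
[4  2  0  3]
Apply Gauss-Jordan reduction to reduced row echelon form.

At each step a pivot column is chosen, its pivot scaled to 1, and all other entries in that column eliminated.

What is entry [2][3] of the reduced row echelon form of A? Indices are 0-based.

[1] R0 /= 12  ⇒  (1, 4, 3, 3)
     R1 -= 4·R0  ⇒  (0, 0, 2, 11)
     R2 -= 3·R0  ⇒  (0, 4, 6, 0)
     R3 -= 4·R0  ⇒  (0, 12, 1, 4)
[2] R1 <-> R2
[2] R1 /= 4  ⇒  (0, 1, 8, 0)
     R0 -= 4·R1  ⇒  (1, 0, 10, 3)
     R3 -= 12·R1  ⇒  (0, 0, 9, 4)
[3] R2 /= 2  ⇒  (0, 0, 1, 12)
     R0 -= 10·R2  ⇒  (1, 0, 0, 0)
     R1 -= 8·R2  ⇒  (0, 1, 0, 8)
     R3 -= 9·R2  ⇒  (0, 0, 0, 0)
column 3 empty below row 3

M[2][3] = 12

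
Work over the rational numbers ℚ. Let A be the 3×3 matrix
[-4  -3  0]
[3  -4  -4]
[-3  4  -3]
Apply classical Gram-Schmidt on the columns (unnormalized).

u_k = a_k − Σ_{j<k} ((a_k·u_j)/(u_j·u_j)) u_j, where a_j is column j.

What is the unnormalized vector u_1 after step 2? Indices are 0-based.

u_1 = (-75/17, -50/17, 50/17)

Step 1: u_0 = a_0 = (-4, 3, -3).
Step 2: u_1 = a_1 − (-6/17)·u_0 = (-75/17, -50/17, 50/17).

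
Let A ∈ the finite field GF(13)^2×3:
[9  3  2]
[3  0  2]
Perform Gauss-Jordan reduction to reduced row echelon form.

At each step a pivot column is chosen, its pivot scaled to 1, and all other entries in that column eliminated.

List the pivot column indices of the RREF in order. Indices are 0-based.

[1] R0 /= 9  ⇒  (1, 9, 6)
     R1 -= 3·R0  ⇒  (0, 12, 10)
[2] R1 /= 12  ⇒  (0, 1, 3)
     R0 -= 9·R1  ⇒  (1, 0, 5)

pivot columns: 0, 1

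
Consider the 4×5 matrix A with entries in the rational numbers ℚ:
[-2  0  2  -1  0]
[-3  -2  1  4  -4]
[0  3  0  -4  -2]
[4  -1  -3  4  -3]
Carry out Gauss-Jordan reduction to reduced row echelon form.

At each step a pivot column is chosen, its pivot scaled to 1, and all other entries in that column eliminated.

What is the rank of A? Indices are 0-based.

[1] R0 /= -2  ⇒  (1, 0, -1, 1/2, 0)
     R1 -= -3·R0  ⇒  (0, -2, -2, 11/2, -4)
     R3 -= 4·R0  ⇒  (0, -1, 1, 2, -3)
[2] R1 /= -2  ⇒  (0, 1, 1, -11/4, 2)
     R2 -= 3·R1  ⇒  (0, 0, -3, 17/4, -8)
     R3 -= -1·R1  ⇒  (0, 0, 2, -3/4, -1)
[3] R2 /= -3  ⇒  (0, 0, 1, -17/12, 8/3)
     R0 -= -1·R2  ⇒  (1, 0, 0, -11/12, 8/3)
     R1 -= 1·R2  ⇒  (0, 1, 0, -4/3, -2/3)
     R3 -= 2·R2  ⇒  (0, 0, 0, 25/12, -19/3)
[4] R3 /= 25/12  ⇒  (0, 0, 0, 1, -76/25)
     R0 -= -11/12·R3  ⇒  (1, 0, 0, 0, -3/25)
     R1 -= -4/3·R3  ⇒  (0, 1, 0, 0, -118/25)
     R2 -= -17/12·R3  ⇒  (0, 0, 1, 0, -41/25)

rank = 4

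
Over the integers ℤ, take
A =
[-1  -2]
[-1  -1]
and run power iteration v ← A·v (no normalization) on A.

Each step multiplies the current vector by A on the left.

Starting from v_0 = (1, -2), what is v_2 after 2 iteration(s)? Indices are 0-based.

v_2 = (-5, -4)

v_0 = (1, -2).
v_1 = A·v_0 = (3, 1).
v_2 = A·v_1 = (-5, -4).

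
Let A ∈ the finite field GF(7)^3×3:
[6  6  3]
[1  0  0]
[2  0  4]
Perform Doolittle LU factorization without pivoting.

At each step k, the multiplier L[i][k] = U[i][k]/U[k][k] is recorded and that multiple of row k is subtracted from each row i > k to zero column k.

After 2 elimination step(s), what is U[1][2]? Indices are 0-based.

U[1][2] = 3

Step 1: pivot at (0,0) is 6.
  row1 ← row1 − (6)·row0  ⇒  L[1][0]=6, U row1=(0, 6, 3)
  row2 ← row2 − (5)·row0  ⇒  L[2][0]=5, U row2=(0, 5, 3)
Step 2: pivot at (1,1) is 6.
  row2 ← row2 − (2)·row1  ⇒  L[2][1]=2, U row2=(0, 0, 4)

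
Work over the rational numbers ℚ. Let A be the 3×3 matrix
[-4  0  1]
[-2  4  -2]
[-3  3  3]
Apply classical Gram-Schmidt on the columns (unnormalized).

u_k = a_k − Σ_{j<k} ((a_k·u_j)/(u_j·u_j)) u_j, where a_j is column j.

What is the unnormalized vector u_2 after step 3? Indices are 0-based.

u_2 = (-99/109, -198/109, 264/109)

Step 1: u_0 = a_0 = (-4, -2, -3).
Step 2: u_1 = a_1 − (-17/29)·u_0 = (-68/29, 82/29, 36/29).
Step 3: u_2 = a_2 − (-9/29)·u_0 − (-31/109)·u_1 = (-99/109, -198/109, 264/109).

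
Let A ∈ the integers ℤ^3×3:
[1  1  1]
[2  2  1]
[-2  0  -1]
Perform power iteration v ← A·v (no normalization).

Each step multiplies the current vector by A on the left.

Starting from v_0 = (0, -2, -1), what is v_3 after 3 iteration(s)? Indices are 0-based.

v_3 = (-17, -39, 9)

v_0 = (0, -2, -1).
v_1 = A·v_0 = (-3, -5, 1).
v_2 = A·v_1 = (-7, -15, 5).
v_3 = A·v_2 = (-17, -39, 9).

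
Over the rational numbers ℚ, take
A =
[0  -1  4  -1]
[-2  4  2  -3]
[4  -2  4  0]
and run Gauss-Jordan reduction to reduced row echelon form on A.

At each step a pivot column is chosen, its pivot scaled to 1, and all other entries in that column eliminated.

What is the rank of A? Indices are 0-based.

[1] R0 <-> R1
[1] R0 /= -2  ⇒  (1, -2, -1, 3/2)
     R2 -= 4·R0  ⇒  (0, 6, 8, -6)
[2] R1 /= -1  ⇒  (0, 1, -4, 1)
     R0 -= -2·R1  ⇒  (1, 0, -9, 7/2)
     R2 -= 6·R1  ⇒  (0, 0, 32, -12)
[3] R2 /= 32  ⇒  (0, 0, 1, -3/8)
     R0 -= -9·R2  ⇒  (1, 0, 0, 1/8)
     R1 -= -4·R2  ⇒  (0, 1, 0, -1/2)

rank = 3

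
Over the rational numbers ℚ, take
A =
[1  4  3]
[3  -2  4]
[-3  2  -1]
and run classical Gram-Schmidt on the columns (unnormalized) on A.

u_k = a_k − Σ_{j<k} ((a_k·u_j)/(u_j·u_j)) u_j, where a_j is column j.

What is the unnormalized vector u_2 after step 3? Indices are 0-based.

u_2 = (0, 3/2, 3/2)

Step 1: u_0 = a_0 = (1, 3, -3).
Step 2: u_1 = a_1 − (-8/19)·u_0 = (84/19, -14/19, 14/19).
Step 3: u_2 = a_2 − (18/19)·u_0 − (13/28)·u_1 = (0, 3/2, 3/2).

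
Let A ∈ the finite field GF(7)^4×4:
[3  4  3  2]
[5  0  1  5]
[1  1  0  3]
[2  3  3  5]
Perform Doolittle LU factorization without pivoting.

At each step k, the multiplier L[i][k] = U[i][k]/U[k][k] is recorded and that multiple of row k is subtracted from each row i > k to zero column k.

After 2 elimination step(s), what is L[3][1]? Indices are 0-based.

Step 1: pivot at (0,0) is 3.
  row1 ← row1 − (4)·row0  ⇒  L[1][0]=4, U row1=(0, 5, 3, 4)
  row2 ← row2 − (5)·row0  ⇒  L[2][0]=5, U row2=(0, 2, 6, 0)
  row3 ← row3 − (3)·row0  ⇒  L[3][0]=3, U row3=(0, 5, 1, 6)
Step 2: pivot at (1,1) is 5.
  row2 ← row2 − (6)·row1  ⇒  L[2][1]=6, U row2=(0, 0, 2, 4)
  row3 ← row3 − (1)·row1  ⇒  L[3][1]=1, U row3=(0, 0, 5, 2)

L[3][1] = 1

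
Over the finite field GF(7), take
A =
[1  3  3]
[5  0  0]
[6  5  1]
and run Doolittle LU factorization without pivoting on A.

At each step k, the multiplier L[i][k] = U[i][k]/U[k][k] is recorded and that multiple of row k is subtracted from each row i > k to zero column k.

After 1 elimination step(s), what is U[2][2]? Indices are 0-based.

U[2][2] = 4

Step 1: pivot at (0,0) is 1.
  row1 ← row1 − (5)·row0  ⇒  L[1][0]=5, U row1=(0, 6, 6)
  row2 ← row2 − (6)·row0  ⇒  L[2][0]=6, U row2=(0, 1, 4)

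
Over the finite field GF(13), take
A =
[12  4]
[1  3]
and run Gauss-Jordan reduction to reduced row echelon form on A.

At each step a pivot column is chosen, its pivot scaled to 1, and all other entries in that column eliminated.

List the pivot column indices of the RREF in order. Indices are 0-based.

pivot(0,0)=12: scale R0 → (1, 9)
  clear (1,0): R1 −= (1)R0 → (0, 7)
pivot(1,1)=7: scale R1 → (0, 1)
  clear (0,1): R0 −= (9)R1 → (1, 0)

pivot columns: 0, 1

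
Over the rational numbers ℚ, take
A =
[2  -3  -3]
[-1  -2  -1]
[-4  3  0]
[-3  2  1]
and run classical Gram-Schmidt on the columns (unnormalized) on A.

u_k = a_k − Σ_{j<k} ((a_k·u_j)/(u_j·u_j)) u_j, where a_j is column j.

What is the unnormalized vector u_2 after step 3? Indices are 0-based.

u_2 = (-201/148, 105/148, -165/148, 51/148)

Step 1: u_0 = a_0 = (2, -1, -4, -3).
Step 2: u_1 = a_1 − (-11/15)·u_0 = (-23/15, -41/15, 1/15, -1/5).
Step 3: u_2 = a_2 − (-4/15)·u_0 − (107/148)·u_1 = (-201/148, 105/148, -165/148, 51/148).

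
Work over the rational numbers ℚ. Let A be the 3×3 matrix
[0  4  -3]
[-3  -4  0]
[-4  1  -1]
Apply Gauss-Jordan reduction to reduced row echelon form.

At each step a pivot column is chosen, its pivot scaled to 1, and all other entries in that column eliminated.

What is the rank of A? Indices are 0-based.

pivot(0,0): swap R0↔R1
pivot(0,0)=-3: scale R0 → (1, 4/3, 0)
  clear (2,0): R2 −= (-4)R0 → (0, 19/3, -1)
pivot(1,1)=4: scale R1 → (0, 1, -3/4)
  clear (0,1): R0 −= (4/3)R1 → (1, 0, 1)
  clear (2,1): R2 −= (19/3)R1 → (0, 0, 15/4)
pivot(2,2)=15/4: scale R2 → (0, 0, 1)
  clear (0,2): R0 −= (1)R2 → (1, 0, 0)
  clear (1,2): R1 −= (-3/4)R2 → (0, 1, 0)

rank = 3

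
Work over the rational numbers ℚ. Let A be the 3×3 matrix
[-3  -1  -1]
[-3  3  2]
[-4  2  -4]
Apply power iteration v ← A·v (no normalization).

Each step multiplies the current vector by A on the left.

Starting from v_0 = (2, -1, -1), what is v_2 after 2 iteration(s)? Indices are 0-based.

v_2 = (29, -33, 18)

v_0 = (2, -1, -1).
v_1 = A·v_0 = (-4, -11, -6).
v_2 = A·v_1 = (29, -33, 18).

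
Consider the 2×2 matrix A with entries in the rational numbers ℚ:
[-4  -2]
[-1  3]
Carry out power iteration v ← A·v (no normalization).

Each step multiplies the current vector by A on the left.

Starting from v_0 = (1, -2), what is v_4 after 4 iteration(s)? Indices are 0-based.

v_4 = (210, -217)

v_0 = (1, -2).
v_1 = A·v_0 = (0, -7).
v_2 = A·v_1 = (14, -21).
v_3 = A·v_2 = (-14, -77).
v_4 = A·v_3 = (210, -217).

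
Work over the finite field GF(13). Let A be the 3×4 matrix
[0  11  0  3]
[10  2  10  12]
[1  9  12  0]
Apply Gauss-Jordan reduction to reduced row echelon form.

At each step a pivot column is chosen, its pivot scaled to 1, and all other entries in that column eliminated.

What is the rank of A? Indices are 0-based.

rank = 3

step 1: exchange rows 0,1
step 1: normalize row 0 (÷10) = (1, 8, 1, 9)
  row 2: subtract 1×row0 = (0, 1, 11, 4)
step 2: normalize row 1 (÷11) = (0, 1, 0, 5)
  row 0: subtract 8×row1 = (1, 0, 1, 8)
  row 2: subtract 1×row1 = (0, 0, 11, 12)
step 3: normalize row 2 (÷11) = (0, 0, 1, 7)
  row 0: subtract 1×row2 = (1, 0, 0, 1)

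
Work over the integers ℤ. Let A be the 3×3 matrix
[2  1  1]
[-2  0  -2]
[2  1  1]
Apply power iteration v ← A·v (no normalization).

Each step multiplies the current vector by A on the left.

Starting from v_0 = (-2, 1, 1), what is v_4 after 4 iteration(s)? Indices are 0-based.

v_4 = (4, 16, 4)

v_0 = (-2, 1, 1).
v_1 = A·v_0 = (-2, 2, -2).
v_2 = A·v_1 = (-4, 8, -4).
v_3 = A·v_2 = (-4, 16, -4).
v_4 = A·v_3 = (4, 16, 4).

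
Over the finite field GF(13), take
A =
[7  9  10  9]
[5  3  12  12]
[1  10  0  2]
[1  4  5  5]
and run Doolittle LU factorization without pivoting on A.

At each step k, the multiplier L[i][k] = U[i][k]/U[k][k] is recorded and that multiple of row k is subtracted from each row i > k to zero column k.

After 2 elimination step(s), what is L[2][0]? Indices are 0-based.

L[2][0] = 2

[col 0] pivot 7
  R1 -= 10*R0 → (0, 4, 3, 0)  (L[1][0] := 10)
  R2 -= 2*R0 → (0, 5, 6, 10)  (L[2][0] := 2)
  R3 -= 2*R0 → (0, 12, 11, 0)  (L[3][0] := 2)
[col 1] pivot 4
  R2 -= 11*R1 → (0, 0, 12, 10)  (L[2][1] := 11)
  R3 -= 3*R1 → (0, 0, 2, 0)  (L[3][1] := 3)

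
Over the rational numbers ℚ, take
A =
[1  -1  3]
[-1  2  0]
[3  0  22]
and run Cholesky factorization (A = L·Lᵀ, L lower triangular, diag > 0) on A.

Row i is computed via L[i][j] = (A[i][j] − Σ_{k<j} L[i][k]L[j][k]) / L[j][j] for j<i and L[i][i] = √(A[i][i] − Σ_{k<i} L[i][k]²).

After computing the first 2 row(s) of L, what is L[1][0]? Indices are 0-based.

L[1][0] = -1

Step 1: L[0][0] = √(1) = 1.
  L[1][0] = (-1) / L[0][0] = -1.
Step 2: L[1][1] = √(1) = 1.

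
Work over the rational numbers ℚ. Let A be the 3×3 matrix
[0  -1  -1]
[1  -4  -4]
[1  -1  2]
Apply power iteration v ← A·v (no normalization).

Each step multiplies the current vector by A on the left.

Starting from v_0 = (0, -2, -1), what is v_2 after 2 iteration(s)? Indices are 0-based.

v_2 = (-12, -45, -9)

v_0 = (0, -2, -1).
v_1 = A·v_0 = (3, 12, 0).
v_2 = A·v_1 = (-12, -45, -9).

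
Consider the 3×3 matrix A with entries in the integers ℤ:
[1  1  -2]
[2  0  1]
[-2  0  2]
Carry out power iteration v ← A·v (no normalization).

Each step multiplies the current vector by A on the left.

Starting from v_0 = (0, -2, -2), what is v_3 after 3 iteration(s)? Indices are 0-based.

v_3 = (32, 4, -40)

v_0 = (0, -2, -2).
v_1 = A·v_0 = (2, -2, -4).
v_2 = A·v_1 = (8, 0, -12).
v_3 = A·v_2 = (32, 4, -40).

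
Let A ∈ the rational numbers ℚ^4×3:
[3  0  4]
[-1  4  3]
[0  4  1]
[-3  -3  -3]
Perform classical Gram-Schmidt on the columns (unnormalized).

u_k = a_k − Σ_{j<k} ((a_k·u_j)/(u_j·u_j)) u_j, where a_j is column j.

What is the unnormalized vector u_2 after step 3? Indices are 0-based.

Step 1: u_0 = a_0 = (3, -1, 0, -3).
Step 2: u_1 = a_1 − (5/19)·u_0 = (-15/19, 81/19, 4, -42/19).
Step 3: u_2 = a_2 − (18/19)·u_0 − (385/754)·u_1 = (1177/754, 1335/754, -393/377, 366/377).

u_2 = (1177/754, 1335/754, -393/377, 366/377)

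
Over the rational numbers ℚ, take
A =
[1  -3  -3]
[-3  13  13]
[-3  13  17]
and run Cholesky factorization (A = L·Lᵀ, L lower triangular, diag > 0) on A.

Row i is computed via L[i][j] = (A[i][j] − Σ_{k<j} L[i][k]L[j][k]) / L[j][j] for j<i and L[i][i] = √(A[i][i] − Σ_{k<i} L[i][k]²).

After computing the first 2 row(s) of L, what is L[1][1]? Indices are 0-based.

Step 1: L[0][0] = √(1) = 1.
  L[1][0] = (-3) / L[0][0] = -3.
Step 2: L[1][1] = √(4) = 2.

L[1][1] = 2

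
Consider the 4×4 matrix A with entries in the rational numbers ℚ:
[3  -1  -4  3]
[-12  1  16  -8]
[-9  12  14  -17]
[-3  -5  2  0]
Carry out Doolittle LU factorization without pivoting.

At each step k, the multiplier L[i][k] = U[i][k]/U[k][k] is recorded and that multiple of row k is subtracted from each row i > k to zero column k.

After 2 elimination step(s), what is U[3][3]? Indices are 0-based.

Step 1: pivot at (0,0) is 3.
  row1 ← row1 − (-4)·row0  ⇒  L[1][0]=-4, U row1=(0, -3, 0, 4)
  row2 ← row2 − (-3)·row0  ⇒  L[2][0]=-3, U row2=(0, 9, 2, -8)
  row3 ← row3 − (-1)·row0  ⇒  L[3][0]=-1, U row3=(0, -6, -2, 3)
Step 2: pivot at (1,1) is -3.
  row2 ← row2 − (-3)·row1  ⇒  L[2][1]=-3, U row2=(0, 0, 2, 4)
  row3 ← row3 − (2)·row1  ⇒  L[3][1]=2, U row3=(0, 0, -2, -5)

U[3][3] = -5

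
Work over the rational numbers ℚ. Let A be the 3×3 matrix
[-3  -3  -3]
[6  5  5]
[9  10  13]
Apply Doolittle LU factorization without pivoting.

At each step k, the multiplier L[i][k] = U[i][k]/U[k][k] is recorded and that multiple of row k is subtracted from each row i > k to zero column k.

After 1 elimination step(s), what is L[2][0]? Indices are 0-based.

L[2][0] = -3

k=0: U[0][0]=-3
  eliminate (1,0): mult=-2, new row 1: (0, -1, -1); set L[1][0]=-2
  eliminate (2,0): mult=-3, new row 2: (0, 1, 4); set L[2][0]=-3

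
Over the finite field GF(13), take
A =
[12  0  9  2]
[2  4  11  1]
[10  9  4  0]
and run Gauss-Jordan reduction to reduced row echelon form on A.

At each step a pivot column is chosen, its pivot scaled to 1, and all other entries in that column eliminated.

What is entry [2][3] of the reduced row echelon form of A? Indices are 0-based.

M[2][3] = 2

[1] R0 /= 12  ⇒  (1, 0, 4, 11)
     R1 -= 2·R0  ⇒  (0, 4, 3, 5)
     R2 -= 10·R0  ⇒  (0, 9, 3, 7)
[2] R1 /= 4  ⇒  (0, 1, 4, 11)
     R2 -= 9·R1  ⇒  (0, 0, 6, 12)
[3] R2 /= 6  ⇒  (0, 0, 1, 2)
     R0 -= 4·R2  ⇒  (1, 0, 0, 3)
     R1 -= 4·R2  ⇒  (0, 1, 0, 3)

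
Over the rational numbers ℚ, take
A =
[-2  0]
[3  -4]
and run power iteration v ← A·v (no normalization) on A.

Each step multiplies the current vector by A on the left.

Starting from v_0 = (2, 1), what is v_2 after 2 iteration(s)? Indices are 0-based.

v_0 = (2, 1).
v_1 = A·v_0 = (-4, 2).
v_2 = A·v_1 = (8, -20).

v_2 = (8, -20)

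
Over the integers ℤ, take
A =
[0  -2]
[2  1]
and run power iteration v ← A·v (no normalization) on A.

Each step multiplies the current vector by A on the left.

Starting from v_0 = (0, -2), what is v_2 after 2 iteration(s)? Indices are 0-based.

v_2 = (4, 6)

v_0 = (0, -2).
v_1 = A·v_0 = (4, -2).
v_2 = A·v_1 = (4, 6).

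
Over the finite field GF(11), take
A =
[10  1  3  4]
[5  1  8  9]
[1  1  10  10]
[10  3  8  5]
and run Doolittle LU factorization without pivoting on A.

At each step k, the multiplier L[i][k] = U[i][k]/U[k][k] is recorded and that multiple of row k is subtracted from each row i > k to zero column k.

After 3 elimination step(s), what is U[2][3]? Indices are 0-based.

Step 1: pivot at (0,0) is 10.
  row1 ← row1 − (6)·row0  ⇒  L[1][0]=6, U row1=(0, 6, 1, 7)
  row2 ← row2 − (10)·row0  ⇒  L[2][0]=10, U row2=(0, 2, 2, 3)
  row3 ← row3 − (1)·row0  ⇒  L[3][0]=1, U row3=(0, 2, 5, 1)
Step 2: pivot at (1,1) is 6.
  row2 ← row2 − (4)·row1  ⇒  L[2][1]=4, U row2=(0, 0, 9, 8)
  row3 ← row3 − (4)·row1  ⇒  L[3][1]=4, U row3=(0, 0, 1, 6)
Step 3: pivot at (2,2) is 9.
  row3 ← row3 − (5)·row2  ⇒  L[3][2]=5, U row3=(0, 0, 0, 10)

U[2][3] = 8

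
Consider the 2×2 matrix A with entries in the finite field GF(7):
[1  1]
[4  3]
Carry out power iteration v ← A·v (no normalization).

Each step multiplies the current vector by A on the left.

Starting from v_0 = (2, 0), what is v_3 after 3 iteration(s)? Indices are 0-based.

v_3 = (0, 3)

v_0 = (2, 0).
v_1 = A·v_0 = (2, 1).
v_2 = A·v_1 = (3, 4).
v_3 = A·v_2 = (0, 3).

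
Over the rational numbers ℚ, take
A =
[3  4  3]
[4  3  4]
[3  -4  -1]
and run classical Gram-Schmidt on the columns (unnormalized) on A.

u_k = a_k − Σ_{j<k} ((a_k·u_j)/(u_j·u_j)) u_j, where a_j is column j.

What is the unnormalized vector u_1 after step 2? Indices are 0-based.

Step 1: u_0 = a_0 = (3, 4, 3).
Step 2: u_1 = a_1 − (6/17)·u_0 = (50/17, 27/17, -86/17).

u_1 = (50/17, 27/17, -86/17)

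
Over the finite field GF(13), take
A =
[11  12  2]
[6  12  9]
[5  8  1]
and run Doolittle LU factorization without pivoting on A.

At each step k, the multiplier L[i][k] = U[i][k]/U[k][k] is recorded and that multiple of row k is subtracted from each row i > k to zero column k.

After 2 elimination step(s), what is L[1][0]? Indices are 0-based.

L[1][0] = 10

[col 0] pivot 11
  R1 -= 10*R0 → (0, 9, 2)  (L[1][0] := 10)
  R2 -= 4*R0 → (0, 12, 6)  (L[2][0] := 4)
[col 1] pivot 9
  R2 -= 10*R1 → (0, 0, 12)  (L[2][1] := 10)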